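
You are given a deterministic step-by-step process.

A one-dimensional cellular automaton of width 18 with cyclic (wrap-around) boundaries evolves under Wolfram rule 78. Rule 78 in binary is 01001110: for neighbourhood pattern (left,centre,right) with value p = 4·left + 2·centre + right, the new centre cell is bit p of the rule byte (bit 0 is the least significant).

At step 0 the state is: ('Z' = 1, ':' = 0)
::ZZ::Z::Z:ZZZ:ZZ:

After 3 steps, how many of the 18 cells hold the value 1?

k=0  ::ZZ::Z::Z:ZZZ:ZZ:
k=1  :ZZZ:ZZ:ZZ:Z:Z:ZZ:
k=2  ZZ:Z:ZZ:ZZ:Z:Z:ZZ:
k=3  ZZ:Z:ZZ:ZZ:Z:Z:ZZ:

11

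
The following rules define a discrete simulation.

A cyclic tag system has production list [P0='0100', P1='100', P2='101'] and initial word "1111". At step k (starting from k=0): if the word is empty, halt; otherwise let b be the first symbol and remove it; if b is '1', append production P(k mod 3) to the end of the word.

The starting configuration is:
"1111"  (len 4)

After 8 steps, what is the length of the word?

step 0: "1111"  (len 4)
step 1: "1110100"  (len 7)
step 2: "110100100"  (len 9)
step 3: "10100100101"  (len 11)
step 4: "01001001010100"  (len 14)
step 5: "1001001010100"  (len 13)
step 6: "001001010100101"  (len 15)
step 7: "01001010100101"  (len 14)
step 8: "1001010100101"  (len 13)

13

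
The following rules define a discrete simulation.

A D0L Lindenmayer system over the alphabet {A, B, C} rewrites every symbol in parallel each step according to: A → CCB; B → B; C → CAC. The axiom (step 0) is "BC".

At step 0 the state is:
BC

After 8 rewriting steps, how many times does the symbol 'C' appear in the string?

2448

gen 0: BC
gen 1: BCAC
gen 2: BCACCCBCAC
gen 3: BCACCCBCACCACCACBCACCCBCAC
gen 4: BCACCCBCACCACCACBCACCCBCACCACCCBCACCACCCBCACBCACCCBCACCACCACBCACCCBCAC
gen 5: BCACCCBCACCACCACBCACCCBCACCACCCBCACCACCCBCACBCACCCBCACCACC…CCACBCACCCBCACCACCCBCACCACCCBCACBCACCCBCACCACCACBCACCCBCAC  (len 190)
gen 6: BCACCCBCACCACCACBCACCCBCACCACCCBCACCACCCBCACBCACCCBCACCACC…CCACBCACCCBCACCACCCBCACCACCCBCACBCACCCBCACCACCACBCACCCBCAC  (len 518)
gen 7: BCACCCBCACCACCACBCACCCBCACCACCCBCACCACCCBCACBCACCCBCACCACC…CCACBCACCCBCACCACCCBCACCACCCBCACBCACCCBCACCACCACBCACCCBCAC  (len 1414)
gen 8: BCACCCBCACCACCACBCACCCBCACCACCCBCACCACCCBCACBCACCCBCACCACC…CCACBCACCCBCACCACCCBCACCACCCBCACBCACCCBCACCACCACBCACCCBCAC  (len 3862)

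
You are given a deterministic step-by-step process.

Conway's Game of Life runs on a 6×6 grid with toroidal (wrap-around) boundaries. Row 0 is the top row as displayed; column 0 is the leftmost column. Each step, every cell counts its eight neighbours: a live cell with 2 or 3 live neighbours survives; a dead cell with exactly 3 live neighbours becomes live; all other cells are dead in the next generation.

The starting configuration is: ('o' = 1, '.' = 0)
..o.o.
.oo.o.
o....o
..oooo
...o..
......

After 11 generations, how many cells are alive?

t=0: ..o.o.
.oo.o.
o....o
..oooo
...o..
......
t=1: .oo...
ooo.o.
o.....
o.oo.o
..oo..
...o..
t=2: o.....
o.oo.o
....o.
o.oooo
.o....
.o.o..
t=3: o..ooo
oo.ooo
......
oooooo
.o...o
ooo...
t=4: ......
.ooo..
......
.ooooo
......
..oo..
t=5: .o....
..o...
o.....
..ooo.
.o....
......
t=6: ......
.o....
.oo...
.ooo..
..oo..
......
t=7: ......
.oo...
o..o..
......
.o.o..
......
t=8: ......
.oo...
.oo...
..o...
......
......
t=9: ......
.oo...
...o..
.oo...
......
......
t=10: ......
..o...
...o..
..o...
......
......
t=11: ......
......
..oo..
......
......
......

2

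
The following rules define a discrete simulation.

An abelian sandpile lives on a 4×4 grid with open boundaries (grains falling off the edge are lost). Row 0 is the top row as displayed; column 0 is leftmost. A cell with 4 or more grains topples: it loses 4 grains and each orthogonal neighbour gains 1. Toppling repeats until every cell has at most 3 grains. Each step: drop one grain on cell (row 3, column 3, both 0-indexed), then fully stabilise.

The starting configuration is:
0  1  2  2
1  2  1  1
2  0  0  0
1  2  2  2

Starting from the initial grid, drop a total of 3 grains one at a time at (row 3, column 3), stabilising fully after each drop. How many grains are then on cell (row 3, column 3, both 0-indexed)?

t=0: 0  1  2  2
1  2  1  1
2  0  0  0
1  2  2  2
t=1: 0  1  2  2
1  2  1  1
2  0  0  0
1  2  2  3
t=2: 0  1  2  2
1  2  1  1
2  0  0  1
1  2  3  0
t=3: 0  1  2  2
1  2  1  1
2  0  0  1
1  2  3  1

1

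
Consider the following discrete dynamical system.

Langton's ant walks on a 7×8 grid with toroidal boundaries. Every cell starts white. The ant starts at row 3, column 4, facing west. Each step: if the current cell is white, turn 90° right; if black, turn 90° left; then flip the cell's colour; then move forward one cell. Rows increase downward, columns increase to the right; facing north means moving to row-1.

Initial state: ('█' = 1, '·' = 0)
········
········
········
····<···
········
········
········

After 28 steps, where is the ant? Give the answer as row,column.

t=0: ········
········
········
····<···
········
········
········
t=1: ········
········
····^···
····█···
········
········
········
t=2: ········
········
····█>··
····█···
········
········
········
t=3: ········
········
····██··
····█v··
········
········
········
t=4: ········
········
····██··
····<█··
········
········
········
t=5: ········
········
····██··
·····█··
····v···
········
········
t=6: ········
········
····██··
·····█··
···<█···
········
········
t=7: ········
········
····██··
···^·█··
···██···
········
········
t=8: ········
········
····██··
···█>█··
···██···
········
········
t=9: ········
········
····██··
···███··
···█v···
········
········
t=10: ········
········
····██··
···███··
···█·>··
········
········
t=11: ········
········
····██··
···███··
···█·█··
·····v··
········
t=12: ········
········
····██··
···███··
···█·█··
····<█··
········
t=13: ········
········
····██··
···███··
···█^█··
····██··
········
t=14: ········
········
····██··
···███··
···██>··
····██··
········
t=15: ········
········
····██··
···██^··
···██···
····██··
········
t=16: ········
········
····██··
···█<···
···██···
····██··
········
t=17: ········
········
····██··
···█····
···█v···
····██··
········
t=18: ········
········
····██··
···█····
···█·>··
····██··
········
t=19: ········
········
····██··
···█····
···█·█··
····█v··
········
t=20: ········
········
····██··
···█····
···█·█··
····█·>·
········
t=21: ········
········
····██··
···█····
···█·█··
····█·█·
······v·
t=22: ········
········
····██··
···█····
···█·█··
····█·█·
·····<█·
t=23: ········
········
····██··
···█····
···█·█··
····█^█·
·····██·
t=24: ········
········
····██··
···█····
···█·█··
····██>·
·····██·
t=25: ········
········
····██··
···█····
···█·█^·
····██··
·····██·
t=26: ········
········
····██··
···█····
···█·██>
····██··
·····██·
t=27: ········
········
····██··
···█····
···█·███
····██·v
·····██·
t=28: ········
········
····██··
···█····
···█·███
····██<█
·····██·

5,6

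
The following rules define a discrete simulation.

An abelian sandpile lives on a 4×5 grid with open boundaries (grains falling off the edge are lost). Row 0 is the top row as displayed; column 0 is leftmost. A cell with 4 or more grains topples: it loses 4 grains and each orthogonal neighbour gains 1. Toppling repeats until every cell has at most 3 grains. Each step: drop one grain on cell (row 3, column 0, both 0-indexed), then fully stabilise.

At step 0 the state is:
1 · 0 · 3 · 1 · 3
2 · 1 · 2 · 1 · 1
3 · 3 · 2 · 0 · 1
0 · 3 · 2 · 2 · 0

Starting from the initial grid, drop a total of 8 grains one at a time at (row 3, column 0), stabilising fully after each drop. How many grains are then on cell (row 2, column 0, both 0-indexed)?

k=0  1 · 0 · 3 · 1 · 3
2 · 1 · 2 · 1 · 1
3 · 3 · 2 · 0 · 1
0 · 3 · 2 · 2 · 0
k=1  1 · 0 · 3 · 1 · 3
2 · 1 · 2 · 1 · 1
3 · 3 · 2 · 0 · 1
1 · 3 · 2 · 2 · 0
k=2  1 · 0 · 3 · 1 · 3
2 · 1 · 2 · 1 · 1
3 · 3 · 2 · 0 · 1
2 · 3 · 2 · 2 · 0
k=3  1 · 0 · 3 · 1 · 3
2 · 1 · 2 · 1 · 1
3 · 3 · 2 · 0 · 1
3 · 3 · 2 · 2 · 0
k=4  1 · 0 · 3 · 1 · 3
3 · 2 · 2 · 1 · 1
1 · 1 · 3 · 0 · 1
2 · 1 · 3 · 2 · 0
k=5  1 · 0 · 3 · 1 · 3
3 · 2 · 2 · 1 · 1
1 · 1 · 3 · 0 · 1
3 · 1 · 3 · 2 · 0
k=6  1 · 0 · 3 · 1 · 3
3 · 2 · 2 · 1 · 1
2 · 1 · 3 · 0 · 1
0 · 2 · 3 · 2 · 0
k=7  1 · 0 · 3 · 1 · 3
3 · 2 · 2 · 1 · 1
2 · 1 · 3 · 0 · 1
1 · 2 · 3 · 2 · 0
k=8  1 · 0 · 3 · 1 · 3
3 · 2 · 2 · 1 · 1
2 · 1 · 3 · 0 · 1
2 · 2 · 3 · 2 · 0

2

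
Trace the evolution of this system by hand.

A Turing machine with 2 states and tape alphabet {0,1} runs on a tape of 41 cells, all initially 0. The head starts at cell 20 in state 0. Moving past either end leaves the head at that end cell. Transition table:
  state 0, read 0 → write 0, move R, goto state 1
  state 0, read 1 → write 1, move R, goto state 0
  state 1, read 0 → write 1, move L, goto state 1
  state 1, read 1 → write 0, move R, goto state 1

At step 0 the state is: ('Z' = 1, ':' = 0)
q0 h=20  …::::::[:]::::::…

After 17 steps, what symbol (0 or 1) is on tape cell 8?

k=0  q0 h=20  …::::::[:]::::::…
k=1  q1 h=21  …::::::[:]::::::…
k=2  q1 h=20  …::::::[:]Z:::::…
k=3  q1 h=19  …::::::[:]ZZ::::…
k=4  q1 h=18  …::::::[:]ZZZ:::…
k=5  q1 h=17  …::::::[:]ZZZZ::…
k=6  q1 h=16  …::::::[:]ZZZZZ:…
k=7  q1 h=15  …::::::[:]ZZZZZZ…
k=8  q1 h=14  …::::::[:]ZZZZZZ…
k=9  q1 h=13  …::::::[:]ZZZZZZ…
k=10  q1 h=12  …::::::[:]ZZZZZZ…
k=11  q1 h=11  …::::::[:]ZZZZZZ…
k=12  q1 h=10  …::::::[:]ZZZZZZ…
k=13  q1 h= 9  …::::::[:]ZZZZZZ…
k=14  q1 h= 8  …::::::[:]ZZZZZZ…
k=15  q1 h= 7  …::::::[:]ZZZZZZ…
k=16  q1 h= 6  |::::::[:]ZZZZZZ…
k=17  q1 h= 5  |:::::[:]ZZZZZZ…

1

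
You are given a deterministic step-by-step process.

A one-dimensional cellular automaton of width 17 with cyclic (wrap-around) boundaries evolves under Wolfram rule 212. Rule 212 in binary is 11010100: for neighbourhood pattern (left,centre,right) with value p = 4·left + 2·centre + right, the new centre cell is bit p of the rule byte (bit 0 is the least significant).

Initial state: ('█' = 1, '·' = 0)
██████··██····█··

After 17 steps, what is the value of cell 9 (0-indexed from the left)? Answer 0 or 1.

t=0: ██████··██····█··
t=1: ·██████··██···██·
t=2: ··██████··██···██
t=3: █··██████··██···█
t=4: ██··██████··██···
t=5: ·██··██████··██··
t=6: ··██··██████··██·
t=7: ···██··██████··██
t=8: █···██··██████··█
t=9: ██···██··██████··
t=10: ·██···██··██████·
t=11: ··██···██··██████
t=12: █··██···██··█████
t=13: ██··██···██··████
t=14: ███··██···██··███
t=15: ████··██···██··██
t=16: █████··██···██··█
t=17: ██████··██···██··

1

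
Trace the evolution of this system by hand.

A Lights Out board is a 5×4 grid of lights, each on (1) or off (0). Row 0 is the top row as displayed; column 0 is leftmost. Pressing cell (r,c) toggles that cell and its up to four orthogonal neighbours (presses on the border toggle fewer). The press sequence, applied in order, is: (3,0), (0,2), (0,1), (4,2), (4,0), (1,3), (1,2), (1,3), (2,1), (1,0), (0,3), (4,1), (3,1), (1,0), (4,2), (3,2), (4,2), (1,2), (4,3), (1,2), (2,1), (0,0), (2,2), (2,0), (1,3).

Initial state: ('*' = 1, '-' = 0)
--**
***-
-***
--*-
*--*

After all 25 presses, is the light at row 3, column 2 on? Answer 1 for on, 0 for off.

1

[0] --**
***-
-***
--*-
*--*
[1] --**
***-
****
***-
---*
[2] -*--
**--
****
***-
---*
[3] *-*-
*---
****
***-
---*
[4] *-*-
*---
****
**--
-**-
[5] *-*-
*---
****
-*--
*-*-
[6] *-**
*-**
***-
-*--
*-*-
[7] *--*
**--
**--
-*--
*-*-
[8] *---
****
**-*
-*--
*-*-
[9] *---
*-**
--**
----
*-*-
[10] ----
-***
*-**
----
*-*-
[11] --**
-**-
*-**
----
*-*-
[12] --**
-**-
*-**
-*--
-*--
[13] --**
-**-
****
*-*-
----
[14] *-**
*-*-
-***
*-*-
----
[15] *-**
*-*-
-***
*---
-***
[16] *-**
*-*-
-*-*
****
-*-*
[17] *-**
*-*-
-*-*
**-*
--*-
[18] *--*
**-*
-***
**-*
--*-
[19] *--*
**-*
-***
**--
---*
[20] *-**
*-*-
-*-*
**--
---*
[21] *-**
***-
*-**
*---
---*
[22] -***
-**-
*-**
*---
---*
[23] -***
-*--
**--
*-*-
---*
[24] -***
**--
----
--*-
---*
[25] -**-
****
---*
--*-
---*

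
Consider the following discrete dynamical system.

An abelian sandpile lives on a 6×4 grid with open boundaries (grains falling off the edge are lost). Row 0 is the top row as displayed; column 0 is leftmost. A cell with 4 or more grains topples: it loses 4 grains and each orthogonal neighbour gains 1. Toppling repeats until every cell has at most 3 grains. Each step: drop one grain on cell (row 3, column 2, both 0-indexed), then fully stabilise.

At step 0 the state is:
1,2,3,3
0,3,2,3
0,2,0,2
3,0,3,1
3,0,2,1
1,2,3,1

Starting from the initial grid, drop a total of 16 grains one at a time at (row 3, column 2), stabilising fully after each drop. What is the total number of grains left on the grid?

44

t=0: 1,2,3,3
0,3,2,3
0,2,0,2
3,0,3,1
3,0,2,1
1,2,3,1
t=1: 1,2,3,3
0,3,2,3
0,2,1,2
3,1,0,2
3,0,3,1
1,2,3,1
t=2: 1,2,3,3
0,3,2,3
0,2,1,2
3,1,1,2
3,0,3,1
1,2,3,1
t=3: 1,2,3,3
0,3,2,3
0,2,1,2
3,1,2,2
3,0,3,1
1,2,3,1
t=4: 1,2,3,3
0,3,2,3
0,2,1,2
3,1,3,2
3,0,3,1
1,2,3,1
t=5: 1,2,3,3
0,3,2,3
0,2,2,2
3,2,1,3
3,1,1,2
1,3,0,2
t=6: 1,2,3,3
0,3,2,3
0,2,2,2
3,2,2,3
3,1,1,2
1,3,0,2
t=7: 1,2,3,3
0,3,2,3
0,2,2,2
3,2,3,3
3,1,1,2
1,3,0,2
t=8: 1,2,3,3
0,3,2,3
0,2,3,3
3,3,1,0
3,1,2,3
1,3,0,2
t=9: 1,2,3,3
0,3,2,3
0,2,3,3
3,3,2,0
3,1,2,3
1,3,0,2
t=10: 1,2,3,3
0,3,2,3
0,2,3,3
3,3,3,0
3,1,2,3
1,3,0,2
t=11: 2,0,2,1
1,2,2,2
2,1,3,1
1,2,2,2
0,3,3,3
2,3,0,2
t=12: 2,0,2,1
1,2,2,2
2,1,3,1
1,2,3,2
0,3,3,3
2,3,0,2
t=13: 2,0,2,1
1,2,3,2
2,3,1,3
2,1,0,1
1,2,3,1
3,0,2,3
t=14: 2,0,2,1
1,2,3,2
2,3,1,3
2,1,1,1
1,2,3,1
3,0,2,3
t=15: 2,0,2,1
1,2,3,2
2,3,1,3
2,1,2,1
1,2,3,1
3,0,2,3
t=16: 2,0,2,1
1,2,3,2
2,3,1,3
2,1,3,1
1,2,3,1
3,0,2,3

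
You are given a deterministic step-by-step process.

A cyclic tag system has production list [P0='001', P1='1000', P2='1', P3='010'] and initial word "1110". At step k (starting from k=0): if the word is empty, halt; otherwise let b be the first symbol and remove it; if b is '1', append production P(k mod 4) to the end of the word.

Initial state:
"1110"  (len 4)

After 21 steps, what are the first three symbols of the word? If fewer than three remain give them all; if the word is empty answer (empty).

111

[0] "1110"  (len 4)
[1] "110001"  (len 6)
[2] "100011000"  (len 9)
[3] "000110001"  (len 9)
[4] "00110001"  (len 8)
[5] "0110001"  (len 7)
[6] "110001"  (len 6)
[7] "100011"  (len 6)
[8] "00011010"  (len 8)
[9] "0011010"  (len 7)
[10] "011010"  (len 6)
[11] "11010"  (len 5)
[12] "1010010"  (len 7)
[13] "010010001"  (len 9)
[14] "10010001"  (len 8)
[15] "00100011"  (len 8)
[16] "0100011"  (len 7)
[17] "100011"  (len 6)
[18] "000111000"  (len 9)
[19] "00111000"  (len 8)
[20] "0111000"  (len 7)
[21] "111000"  (len 6)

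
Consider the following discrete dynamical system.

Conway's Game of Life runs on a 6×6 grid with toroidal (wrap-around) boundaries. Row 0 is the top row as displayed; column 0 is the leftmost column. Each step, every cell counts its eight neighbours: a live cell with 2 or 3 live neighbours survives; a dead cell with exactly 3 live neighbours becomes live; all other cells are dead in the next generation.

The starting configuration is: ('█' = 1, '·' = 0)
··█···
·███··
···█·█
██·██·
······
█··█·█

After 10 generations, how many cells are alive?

3

step 0: ··█···
·███··
···█·█
██·██·
······
█··█·█
step 1: █···█·
·█·██·
·····█
█·████
·███··
······
step 2: ···███
█··██·
·█····
█····█
██···█
·███··
step 3: ██···█
█·██··
·█··█·
·····█
····██
·█·█··
step 4: ···███
··███·
██████
█····█
█···██
·██···
step 5: ·█···█
······
······
··█···
····█·
·██···
step 6: ███···
······
······
······
·███··
███···
step 7: █·█···
·█····
······
··█···
█··█··
······
step 8: ·█····
·█····
······
······
······
·█····
step 9: ███···
······
······
······
······
······
step 10: ·█····
·█····
······
······
······
·█····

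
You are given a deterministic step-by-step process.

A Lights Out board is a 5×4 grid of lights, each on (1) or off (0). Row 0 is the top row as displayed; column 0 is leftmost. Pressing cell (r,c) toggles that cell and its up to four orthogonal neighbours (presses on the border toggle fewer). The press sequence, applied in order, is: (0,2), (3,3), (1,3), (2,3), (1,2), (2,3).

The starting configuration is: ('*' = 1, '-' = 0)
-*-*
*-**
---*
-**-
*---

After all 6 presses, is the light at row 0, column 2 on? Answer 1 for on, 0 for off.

0

gen 0: -*-*
*-**
---*
-**-
*---
gen 1: --*-
*--*
---*
-**-
*---
gen 2: --*-
*--*
----
-*-*
*--*
gen 3: --**
*-*-
---*
-*-*
*--*
gen 4: --**
*-**
--*-
-*--
*--*
gen 5: ---*
**--
----
-*--
*--*
gen 6: ---*
**-*
--**
-*-*
*--*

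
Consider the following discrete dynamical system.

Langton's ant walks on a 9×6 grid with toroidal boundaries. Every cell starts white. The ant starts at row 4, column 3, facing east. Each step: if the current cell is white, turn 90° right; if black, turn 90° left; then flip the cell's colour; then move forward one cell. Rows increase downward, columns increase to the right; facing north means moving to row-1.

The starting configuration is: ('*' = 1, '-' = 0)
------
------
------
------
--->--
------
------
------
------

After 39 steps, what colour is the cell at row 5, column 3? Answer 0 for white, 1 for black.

1

0) ------
------
------
------
--->--
------
------
------
------
1) ------
------
------
------
---*--
---v--
------
------
------
2) ------
------
------
------
---*--
--<*--
------
------
------
3) ------
------
------
------
--^*--
--**--
------
------
------
4) ------
------
------
------
--*>--
--**--
------
------
------
5) ------
------
------
---^--
--*---
--**--
------
------
------
6) ------
------
------
---*>-
--*---
--**--
------
------
------
7) ------
------
------
---**-
--*-v-
--**--
------
------
------
8) ------
------
------
---**-
--*<*-
--**--
------
------
------
9) ------
------
------
---^*-
--***-
--**--
------
------
------
10) ------
------
------
--<-*-
--***-
--**--
------
------
------
11) ------
------
--^---
--*-*-
--***-
--**--
------
------
------
12) ------
------
--*>--
--*-*-
--***-
--**--
------
------
------
13) ------
------
--**--
--*v*-
--***-
--**--
------
------
------
14) ------
------
--**--
--<**-
--***-
--**--
------
------
------
15) ------
------
--**--
---**-
--v**-
--**--
------
------
------
16) ------
------
--**--
---**-
--->*-
--**--
------
------
------
17) ------
------
--**--
---^*-
----*-
--**--
------
------
------
18) ------
------
--**--
--<-*-
----*-
--**--
------
------
------
19) ------
------
--^*--
--*-*-
----*-
--**--
------
------
------
20) ------
------
-<-*--
--*-*-
----*-
--**--
------
------
------
21) ------
-^----
-*-*--
--*-*-
----*-
--**--
------
------
------
22) ------
-*>---
-*-*--
--*-*-
----*-
--**--
------
------
------
23) ------
-**---
-*v*--
--*-*-
----*-
--**--
------
------
------
24) ------
-**---
-<**--
--*-*-
----*-
--**--
------
------
------
25) ------
-**---
--**--
-v*-*-
----*-
--**--
------
------
------
26) ------
-**---
--**--
<**-*-
----*-
--**--
------
------
------
27) ------
-**---
^-**--
***-*-
----*-
--**--
------
------
------
28) ------
-**---
*>**--
***-*-
----*-
--**--
------
------
------
29) ------
-**---
****--
*v*-*-
----*-
--**--
------
------
------
30) ------
-**---
****--
*->-*-
----*-
--**--
------
------
------
31) ------
-**---
**^*--
*---*-
----*-
--**--
------
------
------
32) ------
-**---
*<-*--
*---*-
----*-
--**--
------
------
------
33) ------
-**---
*--*--
*v--*-
----*-
--**--
------
------
------
34) ------
-**---
*--*--
<*--*-
----*-
--**--
------
------
------
35) ------
-**---
*--*--
-*--*-
v---*-
--**--
------
------
------
36) ------
-**---
*--*--
-*--*-
*---*<
--**--
------
------
------
37) ------
-**---
*--*--
-*--*^
*---**
--**--
------
------
------
38) ------
-**---
*--*--
>*--**
*---**
--**--
------
------
------
39) ------
-**---
*--*--
**--**
v---**
--**--
------
------
------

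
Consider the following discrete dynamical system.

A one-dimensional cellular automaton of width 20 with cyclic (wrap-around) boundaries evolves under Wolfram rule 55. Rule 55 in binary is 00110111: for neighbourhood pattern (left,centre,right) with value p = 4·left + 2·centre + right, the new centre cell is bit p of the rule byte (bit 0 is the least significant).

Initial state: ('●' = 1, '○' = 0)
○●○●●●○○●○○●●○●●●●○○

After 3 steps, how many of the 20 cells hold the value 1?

10

t=0: ○●○●●●○○●○○●●○●●●●○○
t=1: ●●●○○○●●●●●○○●○○○○●●
t=2: ○○○●●●○○○○○●●●●●●●○○
t=3: ●●●○○○●●●●●○○○○○○○●●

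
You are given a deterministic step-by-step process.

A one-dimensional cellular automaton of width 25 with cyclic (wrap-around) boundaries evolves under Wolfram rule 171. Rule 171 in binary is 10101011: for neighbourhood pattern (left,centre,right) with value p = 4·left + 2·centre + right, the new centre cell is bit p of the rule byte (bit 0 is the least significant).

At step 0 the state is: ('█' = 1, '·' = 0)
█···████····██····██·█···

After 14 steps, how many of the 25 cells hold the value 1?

t=0: █···████····██····██·█···
t=1: ··█████··████··████·█··██
t=2: ·█████··████··████·█··██·
t=3: █████··████··████·█··██··
t=4: ████··████··████·█··██··█
t=5: ███··████··████·█··██··██
t=6: ██··████··████·█··██··███
t=7: █··████··████·█··██··████
t=8: ··████··████·█··██··█████
t=9: ·████··████·█··██··█████·
t=10: ████··████·█··██··█████··
t=11: ███··████·█··██··█████··█
t=12: ██··████·█··██··█████··██
t=13: █··████·█··██··█████··███
t=14: ··████·█··██··█████··████

16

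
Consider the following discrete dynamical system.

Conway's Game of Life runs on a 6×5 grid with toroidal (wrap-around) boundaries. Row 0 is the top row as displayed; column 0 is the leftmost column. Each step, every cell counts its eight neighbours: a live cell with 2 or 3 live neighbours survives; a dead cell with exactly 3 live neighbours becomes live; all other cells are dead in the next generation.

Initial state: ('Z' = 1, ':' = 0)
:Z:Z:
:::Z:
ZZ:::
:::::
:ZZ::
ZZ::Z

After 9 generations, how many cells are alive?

6

gen 0: :Z:Z:
:::Z:
ZZ:::
:::::
:ZZ::
ZZ::Z
gen 1: :Z:Z:
ZZ::Z
:::::
Z:Z::
:ZZ::
:::ZZ
gen 2: :Z:Z:
ZZZ:Z
::::Z
::Z::
ZZZ:Z
ZZ:ZZ
gen 3: :::::
:ZZ:Z
::Z:Z
::Z:Z
:::::
:::::
gen 4: :::::
ZZZ::
::Z:Z
:::::
:::::
:::::
gen 5: :Z:::
ZZZZ:
Z:ZZ:
:::::
:::::
:::::
gen 6: ZZ:::
Z::Z:
Z::Z:
:::::
:::::
:::::
gen 7: ZZ::Z
Z:Z::
:::::
:::::
:::::
:::::
gen 8: ZZ::Z
Z:::Z
:::::
:::::
:::::
Z::::
gen 9: :Z:::
:Z::Z
:::::
:::::
:::::
ZZ::Z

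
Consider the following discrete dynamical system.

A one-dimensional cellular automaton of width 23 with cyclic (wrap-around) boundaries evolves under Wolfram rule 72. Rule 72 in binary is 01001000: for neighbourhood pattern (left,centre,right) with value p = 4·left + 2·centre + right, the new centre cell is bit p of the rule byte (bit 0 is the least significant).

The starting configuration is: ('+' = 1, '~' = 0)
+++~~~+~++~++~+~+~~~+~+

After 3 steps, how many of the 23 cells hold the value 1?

step 0: +++~~~+~++~++~+~+~~~+~+
step 1: ~~+~~~~~++~++~~~~~~~~~+
step 2: ~~~~~~~~++~++~~~~~~~~~~
step 3: ~~~~~~~~++~++~~~~~~~~~~

4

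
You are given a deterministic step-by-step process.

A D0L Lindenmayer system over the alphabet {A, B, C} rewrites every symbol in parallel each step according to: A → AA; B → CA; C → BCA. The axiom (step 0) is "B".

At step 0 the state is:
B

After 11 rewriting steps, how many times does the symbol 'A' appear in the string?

t=0: B
t=1: CA
t=2: BCAAA
t=3: CABCAAAAAAA
t=4: BCAAACABCAAAAAAAAAAAAAAA
t=5: CABCAAAAAAABCAAACABCAAAAAAAAAAAAAAAAAAAAAAAAAAAAAAA
t=6: BCAAACABCAAAAAAAAAAAAAAACABCAAAAAAABCAAACABCAAAAAAAAAAAAAAAAAAAAAAAAAAAAAAAAAAAAAAAAAAAAAAAAAAAAAAAAAAAAAAA
t=7: CABCAAAAAAABCAAACABCAAAAAAAAAAAAAAAAAAAAAAAAAAAAAAABCAAACA…AAAAAAAAAAAAAAAAAAAAAAAAAAAAAAAAAAAAAAAAAAAAAAAAAAAAAAAAAA  (len 222)
t=8: BCAAACABCAAAAAAAAAAAAAAACABCAAAAAAABCAAACABCAAAAAAAAAAAAAA…AAAAAAAAAAAAAAAAAAAAAAAAAAAAAAAAAAAAAAAAAAAAAAAAAAAAAAAAAA  (len 457)
t=9: CABCAAAAAAABCAAACABCAAAAAAAAAAAAAAAAAAAAAAAAAAAAAAABCAAACA…AAAAAAAAAAAAAAAAAAAAAAAAAAAAAAAAAAAAAAAAAAAAAAAAAAAAAAAAAA  (len 935)
t=10: BCAAACABCAAAAAAAAAAAAAAACABCAAAAAAABCAAACABCAAAAAAAAAAAAAA…AAAAAAAAAAAAAAAAAAAAAAAAAAAAAAAAAAAAAAAAAAAAAAAAAAAAAAAAAA  (len 1904)
t=11: CABCAAAAAAABCAAACABCAAAAAAAAAAAAAAAAAAAAAAAAAAAAAAABCAAACA…AAAAAAAAAAAAAAAAAAAAAAAAAAAAAAAAAAAAAAAAAAAAAAAAAAAAAAAAAA  (len 3863)

3719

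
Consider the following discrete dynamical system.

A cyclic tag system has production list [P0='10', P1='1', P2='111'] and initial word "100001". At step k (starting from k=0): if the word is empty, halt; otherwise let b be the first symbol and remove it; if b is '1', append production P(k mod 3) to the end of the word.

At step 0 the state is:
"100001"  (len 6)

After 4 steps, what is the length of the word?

gen 0: "100001"  (len 6)
gen 1: "0000110"  (len 7)
gen 2: "000110"  (len 6)
gen 3: "00110"  (len 5)
gen 4: "0110"  (len 4)

4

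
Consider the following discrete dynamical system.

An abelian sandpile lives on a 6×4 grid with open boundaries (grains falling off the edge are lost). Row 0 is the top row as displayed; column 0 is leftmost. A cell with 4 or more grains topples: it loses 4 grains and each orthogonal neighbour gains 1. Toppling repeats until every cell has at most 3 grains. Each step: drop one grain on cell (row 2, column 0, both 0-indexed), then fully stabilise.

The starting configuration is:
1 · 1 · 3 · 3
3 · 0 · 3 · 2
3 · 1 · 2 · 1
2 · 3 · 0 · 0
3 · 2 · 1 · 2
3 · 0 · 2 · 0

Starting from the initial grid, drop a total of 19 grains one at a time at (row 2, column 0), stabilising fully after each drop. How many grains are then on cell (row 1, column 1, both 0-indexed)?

2

0) 1 · 1 · 3 · 3
3 · 0 · 3 · 2
3 · 1 · 2 · 1
2 · 3 · 0 · 0
3 · 2 · 1 · 2
3 · 0 · 2 · 0
1) 2 · 1 · 3 · 3
0 · 1 · 3 · 2
1 · 2 · 2 · 1
3 · 3 · 0 · 0
3 · 2 · 1 · 2
3 · 0 · 2 · 0
2) 2 · 1 · 3 · 3
0 · 1 · 3 · 2
2 · 2 · 2 · 1
3 · 3 · 0 · 0
3 · 2 · 1 · 2
3 · 0 · 2 · 0
3) 2 · 1 · 3 · 3
0 · 1 · 3 · 2
3 · 2 · 2 · 1
3 · 3 · 0 · 0
3 · 2 · 1 · 2
3 · 0 · 2 · 0
4) 2 · 1 · 3 · 3
1 · 2 · 3 · 2
2 · 0 · 3 · 1
2 · 2 · 1 · 0
2 · 0 · 2 · 2
0 · 2 · 2 · 0
5) 2 · 1 · 3 · 3
1 · 2 · 3 · 2
3 · 0 · 3 · 1
2 · 2 · 1 · 0
2 · 0 · 2 · 2
0 · 2 · 2 · 0
6) 2 · 1 · 3 · 3
2 · 2 · 3 · 2
0 · 1 · 3 · 1
3 · 2 · 1 · 0
2 · 0 · 2 · 2
0 · 2 · 2 · 0
7) 2 · 1 · 3 · 3
2 · 2 · 3 · 2
1 · 1 · 3 · 1
3 · 2 · 1 · 0
2 · 0 · 2 · 2
0 · 2 · 2 · 0
8) 2 · 1 · 3 · 3
2 · 2 · 3 · 2
2 · 1 · 3 · 1
3 · 2 · 1 · 0
2 · 0 · 2 · 2
0 · 2 · 2 · 0
9) 2 · 1 · 3 · 3
2 · 2 · 3 · 2
3 · 1 · 3 · 1
3 · 2 · 1 · 0
2 · 0 · 2 · 2
0 · 2 · 2 · 0
10) 2 · 1 · 3 · 3
3 · 2 · 3 · 2
1 · 2 · 3 · 1
0 · 3 · 1 · 0
3 · 0 · 2 · 2
0 · 2 · 2 · 0
11) 2 · 1 · 3 · 3
3 · 2 · 3 · 2
2 · 2 · 3 · 1
0 · 3 · 1 · 0
3 · 0 · 2 · 2
0 · 2 · 2 · 0
12) 2 · 1 · 3 · 3
3 · 2 · 3 · 2
3 · 2 · 3 · 1
0 · 3 · 1 · 0
3 · 0 · 2 · 2
0 · 2 · 2 · 0
13) 3 · 1 · 3 · 3
0 · 3 · 3 · 2
1 · 3 · 3 · 1
1 · 3 · 1 · 0
3 · 0 · 2 · 2
0 · 2 · 2 · 0
14) 3 · 1 · 3 · 3
0 · 3 · 3 · 2
2 · 3 · 3 · 1
1 · 3 · 1 · 0
3 · 0 · 2 · 2
0 · 2 · 2 · 0
15) 3 · 1 · 3 · 3
0 · 3 · 3 · 2
3 · 3 · 3 · 1
1 · 3 · 1 · 0
3 · 0 · 2 · 2
0 · 2 · 2 · 0
16) 3 · 3 · 1 · 1
2 · 1 · 3 · 0
1 · 3 · 1 · 3
3 · 0 · 3 · 0
3 · 1 · 2 · 2
0 · 2 · 2 · 0
17) 3 · 3 · 1 · 1
2 · 1 · 3 · 0
2 · 3 · 1 · 3
3 · 0 · 3 · 0
3 · 1 · 2 · 2
0 · 2 · 2 · 0
18) 3 · 3 · 1 · 1
2 · 1 · 3 · 0
3 · 3 · 1 · 3
3 · 0 · 3 · 0
3 · 1 · 2 · 2
0 · 2 · 2 · 0
19) 3 · 3 · 1 · 1
3 · 2 · 3 · 0
2 · 0 · 2 · 3
1 · 2 · 3 · 0
0 · 2 · 2 · 2
1 · 2 · 2 · 0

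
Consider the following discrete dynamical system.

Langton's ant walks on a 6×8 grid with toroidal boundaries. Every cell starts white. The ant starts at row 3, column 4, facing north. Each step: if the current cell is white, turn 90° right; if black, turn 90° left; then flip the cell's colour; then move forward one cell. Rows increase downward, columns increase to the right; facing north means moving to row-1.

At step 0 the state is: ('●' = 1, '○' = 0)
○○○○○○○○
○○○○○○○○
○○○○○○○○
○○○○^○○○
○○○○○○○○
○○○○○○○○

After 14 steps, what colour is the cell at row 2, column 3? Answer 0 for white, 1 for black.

[0] ○○○○○○○○
○○○○○○○○
○○○○○○○○
○○○○^○○○
○○○○○○○○
○○○○○○○○
[1] ○○○○○○○○
○○○○○○○○
○○○○○○○○
○○○○●>○○
○○○○○○○○
○○○○○○○○
[2] ○○○○○○○○
○○○○○○○○
○○○○○○○○
○○○○●●○○
○○○○○v○○
○○○○○○○○
[3] ○○○○○○○○
○○○○○○○○
○○○○○○○○
○○○○●●○○
○○○○<●○○
○○○○○○○○
[4] ○○○○○○○○
○○○○○○○○
○○○○○○○○
○○○○^●○○
○○○○●●○○
○○○○○○○○
[5] ○○○○○○○○
○○○○○○○○
○○○○○○○○
○○○<○●○○
○○○○●●○○
○○○○○○○○
[6] ○○○○○○○○
○○○○○○○○
○○○^○○○○
○○○●○●○○
○○○○●●○○
○○○○○○○○
[7] ○○○○○○○○
○○○○○○○○
○○○●>○○○
○○○●○●○○
○○○○●●○○
○○○○○○○○
[8] ○○○○○○○○
○○○○○○○○
○○○●●○○○
○○○●v●○○
○○○○●●○○
○○○○○○○○
[9] ○○○○○○○○
○○○○○○○○
○○○●●○○○
○○○<●●○○
○○○○●●○○
○○○○○○○○
[10] ○○○○○○○○
○○○○○○○○
○○○●●○○○
○○○○●●○○
○○○v●●○○
○○○○○○○○
[11] ○○○○○○○○
○○○○○○○○
○○○●●○○○
○○○○●●○○
○○<●●●○○
○○○○○○○○
[12] ○○○○○○○○
○○○○○○○○
○○○●●○○○
○○^○●●○○
○○●●●●○○
○○○○○○○○
[13] ○○○○○○○○
○○○○○○○○
○○○●●○○○
○○●>●●○○
○○●●●●○○
○○○○○○○○
[14] ○○○○○○○○
○○○○○○○○
○○○●●○○○
○○●●●●○○
○○●v●●○○
○○○○○○○○

1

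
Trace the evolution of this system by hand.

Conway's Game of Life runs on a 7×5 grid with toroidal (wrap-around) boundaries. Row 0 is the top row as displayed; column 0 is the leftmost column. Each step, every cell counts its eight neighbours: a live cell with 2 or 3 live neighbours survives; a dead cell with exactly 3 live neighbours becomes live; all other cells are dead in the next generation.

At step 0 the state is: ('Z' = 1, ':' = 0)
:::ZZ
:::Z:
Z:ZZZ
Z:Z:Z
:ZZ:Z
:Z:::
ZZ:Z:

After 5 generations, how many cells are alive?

0) :::ZZ
:::Z:
Z:ZZZ
Z:Z:Z
:ZZ:Z
:Z:::
ZZ:Z:
1) Z::Z:
Z::::
Z:Z::
:::::
::Z:Z
:::ZZ
ZZ:Z:
2) Z:Z::
Z::::
:Z:::
:Z:Z:
::::Z
:Z:::
ZZ:Z:
3) Z:Z::
Z::::
ZZZ::
Z:Z::
Z:Z::
:ZZ:Z
Z:::Z
4) Z::::
Z:Z:Z
Z:Z:Z
Z:ZZZ
Z:Z:Z
::Z:Z
::Z:Z
5) Z::::
:::::
::Z::
::Z::
::Z::
::Z:Z
ZZ::Z

9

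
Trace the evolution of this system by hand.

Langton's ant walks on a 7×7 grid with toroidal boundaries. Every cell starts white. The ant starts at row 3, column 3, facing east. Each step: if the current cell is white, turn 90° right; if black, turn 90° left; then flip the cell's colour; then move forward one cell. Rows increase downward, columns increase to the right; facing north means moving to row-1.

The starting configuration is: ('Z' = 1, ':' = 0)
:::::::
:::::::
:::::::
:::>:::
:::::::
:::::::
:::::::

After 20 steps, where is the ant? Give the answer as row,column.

step 0: :::::::
:::::::
:::::::
:::>:::
:::::::
:::::::
:::::::
step 1: :::::::
:::::::
:::::::
:::Z:::
:::v:::
:::::::
:::::::
step 2: :::::::
:::::::
:::::::
:::Z:::
::<Z:::
:::::::
:::::::
step 3: :::::::
:::::::
:::::::
::^Z:::
::ZZ:::
:::::::
:::::::
step 4: :::::::
:::::::
:::::::
::Z>:::
::ZZ:::
:::::::
:::::::
step 5: :::::::
:::::::
:::^:::
::Z::::
::ZZ:::
:::::::
:::::::
step 6: :::::::
:::::::
:::Z>::
::Z::::
::ZZ:::
:::::::
:::::::
step 7: :::::::
:::::::
:::ZZ::
::Z:v::
::ZZ:::
:::::::
:::::::
step 8: :::::::
:::::::
:::ZZ::
::Z<Z::
::ZZ:::
:::::::
:::::::
step 9: :::::::
:::::::
:::^Z::
::ZZZ::
::ZZ:::
:::::::
:::::::
step 10: :::::::
:::::::
::<:Z::
::ZZZ::
::ZZ:::
:::::::
:::::::
step 11: :::::::
::^::::
::Z:Z::
::ZZZ::
::ZZ:::
:::::::
:::::::
step 12: :::::::
::Z>:::
::Z:Z::
::ZZZ::
::ZZ:::
:::::::
:::::::
step 13: :::::::
::ZZ:::
::ZvZ::
::ZZZ::
::ZZ:::
:::::::
:::::::
step 14: :::::::
::ZZ:::
::<ZZ::
::ZZZ::
::ZZ:::
:::::::
:::::::
step 15: :::::::
::ZZ:::
:::ZZ::
::vZZ::
::ZZ:::
:::::::
:::::::
step 16: :::::::
::ZZ:::
:::ZZ::
:::>Z::
::ZZ:::
:::::::
:::::::
step 17: :::::::
::ZZ:::
:::^Z::
::::Z::
::ZZ:::
:::::::
:::::::
step 18: :::::::
::ZZ:::
::<:Z::
::::Z::
::ZZ:::
:::::::
:::::::
step 19: :::::::
::^Z:::
::Z:Z::
::::Z::
::ZZ:::
:::::::
:::::::
step 20: :::::::
:<:Z:::
::Z:Z::
::::Z::
::ZZ:::
:::::::
:::::::

1,1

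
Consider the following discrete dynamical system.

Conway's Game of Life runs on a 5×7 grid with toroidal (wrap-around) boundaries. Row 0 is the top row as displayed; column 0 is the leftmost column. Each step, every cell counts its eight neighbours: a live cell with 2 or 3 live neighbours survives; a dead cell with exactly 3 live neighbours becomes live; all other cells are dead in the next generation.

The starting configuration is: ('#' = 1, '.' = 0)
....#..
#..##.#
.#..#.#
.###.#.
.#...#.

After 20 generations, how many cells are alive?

7

step 0: ....#..
#..##.#
.#..#.#
.###.#.
.#...#.
step 1: #..##.#
#..##.#
.#....#
.#.#.##
.#.#.#.
step 2: .#.....
.####..
.#.#...
.#...##
.#.#...
step 3: ##..#..
##.##..
.#.#.#.
.#..#..
.#.....
step 4: ...##..
...#.##
.#.#.#.
##..#..
.##....
step 5: ...###.
...#.##
.#.#.#.
#..##..
###.#..
step 6: ##.....
...#..#
#..#.#.
#....##
###...#
step 7: .......
.##.#.#
#....#.
..#.##.
..#..#.
step 8: .###.#.
##...##
#.#....
.#.###.
...###.
step 9: .#.#...
...###.
..##...
.#...##
.#....#
step 10: #..#.#.
.......
..##..#
.#...##
.#...##
step 11: #...##.
..###.#
#.#..##
.#..#..
.##....
step 12: #...###
..#....
#.#...#
...#.##
######.
step 13: #......
...#...
####.##
.......
.##....
step 14: .##....
...##..
#####.#
...#..#
.#.....
step 15: .###...
....##.
##....#
...####
##.....
step 16: #####..
...####
#..#...
..#.##.
##...##
step 17: .......
.....##
..#....
..####.
.......
step 18: .......
.......
..#...#
..###..
...##..
step 19: .......
.......
..#....
..#.##.
..#.#..
step 20: .......
.......
...#...
.##.##.
....##.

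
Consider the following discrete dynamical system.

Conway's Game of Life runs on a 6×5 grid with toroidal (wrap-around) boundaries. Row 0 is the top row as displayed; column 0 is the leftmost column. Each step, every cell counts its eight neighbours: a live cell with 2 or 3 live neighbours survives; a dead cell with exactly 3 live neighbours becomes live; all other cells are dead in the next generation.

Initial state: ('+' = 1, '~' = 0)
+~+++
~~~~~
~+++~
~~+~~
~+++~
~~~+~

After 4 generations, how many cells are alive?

0) +~+++
~~~~~
~+++~
~~+~~
~+++~
~~~+~
1) ~~+++
+~~~~
~+++~
~~~~~
~+~+~
+~~~~
2) ++~++
+~~~~
~++~~
~+~+~
~~~~~
++~~~
3) ~~+~~
~~~+~
+++~~
~+~~~
+++~~
~++~~
4) ~+++~
~~~+~
+++~~
~~~~~
+~~~~
+~~+~

10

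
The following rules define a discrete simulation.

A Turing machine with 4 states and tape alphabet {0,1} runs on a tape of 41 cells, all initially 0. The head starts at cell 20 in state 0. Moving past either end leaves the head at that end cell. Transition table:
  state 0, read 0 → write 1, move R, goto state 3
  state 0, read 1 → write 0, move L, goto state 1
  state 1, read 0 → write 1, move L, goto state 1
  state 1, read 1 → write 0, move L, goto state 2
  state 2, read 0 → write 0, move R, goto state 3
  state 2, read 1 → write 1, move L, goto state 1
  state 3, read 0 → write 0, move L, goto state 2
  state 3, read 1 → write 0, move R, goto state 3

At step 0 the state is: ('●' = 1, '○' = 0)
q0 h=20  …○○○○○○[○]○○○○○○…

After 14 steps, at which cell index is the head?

8

gen 0: q0 h=20  …○○○○○○[○]○○○○○○…
gen 1: q3 h=21  …○○○○○●[○]○○○○○○…
gen 2: q2 h=20  …○○○○○○[●]○○○○○○…
gen 3: q1 h=19  …○○○○○○[○]●○○○○○…
gen 4: q1 h=18  …○○○○○○[○]●●○○○○…
gen 5: q1 h=17  …○○○○○○[○]●●●○○○…
gen 6: q1 h=16  …○○○○○○[○]●●●●○○…
gen 7: q1 h=15  …○○○○○○[○]●●●●●○…
gen 8: q1 h=14  …○○○○○○[○]●●●●●●…
gen 9: q1 h=13  …○○○○○○[○]●●●●●●…
gen 10: q1 h=12  …○○○○○○[○]●●●●●●…
gen 11: q1 h=11  …○○○○○○[○]●●●●●●…
gen 12: q1 h=10  …○○○○○○[○]●●●●●●…
gen 13: q1 h= 9  …○○○○○○[○]●●●●●●…
gen 14: q1 h= 8  …○○○○○○[○]●●●●●●…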